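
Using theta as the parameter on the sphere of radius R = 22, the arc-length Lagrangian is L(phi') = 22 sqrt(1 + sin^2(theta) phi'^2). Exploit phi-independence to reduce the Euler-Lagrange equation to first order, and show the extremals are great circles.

On the sphere of radius R = 22 with spherical coordinates (θ, φ), the induced metric is
    ds^2 = 484(dθ^2 + sin^2(θ) dφ^2).
Parameterise by θ; the arc-length functional is
    J[φ] = ∫ 22 sqrt(1 + sin^2(θ) (dφ/dθ)^2) dθ,
so L = 22 sqrt(1 + sin^2(θ) φ'^2). Compute
    ∂L/∂φ = 0  (L has no explicit φ dependence),
    ∂L/∂φ' = 22 sin^2(θ) φ' / sqrt(1 + sin^2(θ) φ'^2).
Since ∂L/∂φ = 0, the Euler-Lagrange equation
    d/dθ(∂L/∂φ') − ∂L/∂φ = 0
reduces to d/dθ(∂L/∂φ') = 0, i.e. the momentum conjugate to φ is conserved:
    22 sin^2(θ) φ' / sqrt(1 + sin^2(θ) φ'^2) = C.
The overall factor of 22 is constant, so dividing through gives Clairaut's relation sin^2(θ) φ' / sqrt(1 + sin^2(θ) φ'^2) = C' (with C' = C/22). Solving for φ' and integrating gives the great-circle family
    cot(θ) = A cos(φ − φ_0),
i.e. the intersection of the sphere with a plane through the origin. The two constants A and φ_0 (equivalently C and one phase) are fixed by the two endpoint conditions.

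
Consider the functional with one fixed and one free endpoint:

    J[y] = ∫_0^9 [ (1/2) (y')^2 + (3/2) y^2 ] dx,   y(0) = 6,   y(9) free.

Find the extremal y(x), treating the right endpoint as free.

The Lagrangian L = (1/2) (y')^2 + (3/2) y^2 gives
    ∂L/∂y = 3 y,   ∂L/∂y' = y'.
Euler-Lagrange: y'' − 3 y = 0.
With k = sqrt(3), the general solution is
    y(x) = A cosh(sqrt(3) x) + B sinh(sqrt(3) x).
Fixed left endpoint y(0) = 6 ⇒ A = 6.
The right endpoint x = 9 is free, so the natural (transversality) condition is ∂L/∂y' |_{x=9} = 0, i.e. y'(9) = 0.
Compute y'(x) = A k sinh(k x) + B k cosh(k x), so
    y'(9) = A k sinh(k·9) + B k cosh(k·9) = 0
    ⇒ B = −A tanh(k·9) = − 6 tanh(sqrt(3)·9).
Therefore the extremal is
    y(x) = 6 cosh(sqrt(3) x) − 6 tanh(sqrt(3)·9) sinh(sqrt(3) x).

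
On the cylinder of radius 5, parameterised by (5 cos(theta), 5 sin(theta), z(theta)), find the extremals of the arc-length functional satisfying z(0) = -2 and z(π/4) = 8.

Parameterise the cylinder of radius R = 5 as
    r(θ) = (5 cos θ, 5 sin θ, z(θ)).
The arc-length element is
    ds = sqrt(25 + (dz/dθ)^2) dθ,
so the Lagrangian is L = sqrt(25 + z'^2).
L depends on z' only, not on z or θ, so ∂L/∂z = 0 and
    ∂L/∂z' = z' / sqrt(25 + z'^2).
The Euler-Lagrange equation gives
    d/dθ( z' / sqrt(25 + z'^2) ) = 0,
so z' is constant. Integrating once:
    z(θ) = a θ + b,
a helix on the cylinder (a straight line when the cylinder is unrolled). The constants a, b are determined by the endpoint conditions.
With endpoint conditions z(0) = -2 and z(π/4) = 8: from z(0) = b we get b = -2, and a·π/4 + -2 = 8 gives a = 40/π, so
    z(θ) = (40/π) θ − 2.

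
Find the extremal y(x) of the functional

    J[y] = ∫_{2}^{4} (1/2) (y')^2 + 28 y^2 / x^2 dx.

The Lagrangian is L = (1/2) (y')^2 + 28 y^2 / x^2.
Compute ∂L/∂y = 56y/x^2, ∂L/∂y' = y'.
The Euler-Lagrange equation d/dx(∂L/∂y') − ∂L/∂y = 0 reduces to
    y'' − 56/x^2 · y = 0  (x > 0).
Its general solution is
    y(x) = A x^8 + B x^(-7),
with A, B fixed by the endpoint conditions.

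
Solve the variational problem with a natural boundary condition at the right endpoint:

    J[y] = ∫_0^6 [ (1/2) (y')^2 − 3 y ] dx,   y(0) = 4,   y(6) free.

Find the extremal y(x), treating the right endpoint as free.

The Lagrangian L = (1/2) (y')^2 − 3 y gives
    ∂L/∂y = −3,   ∂L/∂y' = y'.
Euler-Lagrange: d/dx(y') − (−3) = 0, i.e. y'' + 3 = 0, so
    y(x) = −(3/2) x^2 + C1 x + C2.
Fixed left endpoint y(0) = 4 ⇒ C2 = 4.
The right endpoint x = 6 is free, so the natural (transversality) condition is ∂L/∂y' |_{x=6} = 0, i.e. y'(6) = 0.
Compute y'(x) = −3 x + C1, so y'(6) = −18 + C1 = 0 ⇒ C1 = 18.
Therefore the extremal is
    y(x) = −(3/2) x^2 + 18 x + 4.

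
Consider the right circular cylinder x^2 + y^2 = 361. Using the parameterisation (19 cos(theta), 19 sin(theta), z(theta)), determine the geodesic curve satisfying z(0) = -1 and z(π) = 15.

Parameterise the cylinder of radius R = 19 as
    r(θ) = (19 cos θ, 19 sin θ, z(θ)).
The arc-length element is
    ds = sqrt(361 + (dz/dθ)^2) dθ,
so the Lagrangian is L = sqrt(361 + z'^2).
L depends on z' only, not on z or θ, so ∂L/∂z = 0 and
    ∂L/∂z' = z' / sqrt(361 + z'^2).
The Euler-Lagrange equation gives
    d/dθ( z' / sqrt(361 + z'^2) ) = 0,
so z' is constant. Integrating once:
    z(θ) = a θ + b,
a helix on the cylinder (a straight line when the cylinder is unrolled). The constants a, b are determined by the endpoint conditions.
With endpoint conditions z(0) = -1 and z(π) = 15: from z(0) = b we get b = -1, and a·π + -1 = 15 gives a = 16/π, so
    z(θ) = (16/π) θ − 1.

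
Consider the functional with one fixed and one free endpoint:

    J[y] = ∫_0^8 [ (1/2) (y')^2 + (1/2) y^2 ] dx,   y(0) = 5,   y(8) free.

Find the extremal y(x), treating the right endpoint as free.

The Lagrangian L = (1/2) (y')^2 + (1/2) y^2 gives
    ∂L/∂y = 1 y,   ∂L/∂y' = y'.
Euler-Lagrange: y'' − y = 0.
With k = 1, the general solution is
    y(x) = A cosh(x) + B sinh(x).
Fixed left endpoint y(0) = 5 ⇒ A = 5.
The right endpoint x = 8 is free, so the natural (transversality) condition is ∂L/∂y' |_{x=8} = 0, i.e. y'(8) = 0.
Compute y'(x) = A k sinh(k x) + B k cosh(k x), so
    y'(8) = A k sinh(k·8) + B k cosh(k·8) = 0
    ⇒ B = −A tanh(k·8) = − 5 tanh(1·8).
Therefore the extremal is
    y(x) = 5 cosh(1 x) − 5 tanh(1·8) sinh(1 x).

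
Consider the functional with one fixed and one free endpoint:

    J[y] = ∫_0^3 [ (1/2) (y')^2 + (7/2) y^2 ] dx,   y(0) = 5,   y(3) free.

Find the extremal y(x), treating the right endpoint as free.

The Lagrangian L = (1/2) (y')^2 + (7/2) y^2 gives
    ∂L/∂y = 7 y,   ∂L/∂y' = y'.
Euler-Lagrange: y'' − 7 y = 0.
With k = sqrt(7), the general solution is
    y(x) = A cosh(sqrt(7) x) + B sinh(sqrt(7) x).
Fixed left endpoint y(0) = 5 ⇒ A = 5.
The right endpoint x = 3 is free, so the natural (transversality) condition is ∂L/∂y' |_{x=3} = 0, i.e. y'(3) = 0.
Compute y'(x) = A k sinh(k x) + B k cosh(k x), so
    y'(3) = A k sinh(k·3) + B k cosh(k·3) = 0
    ⇒ B = −A tanh(k·3) = − 5 tanh(sqrt(7)·3).
Therefore the extremal is
    y(x) = 5 cosh(sqrt(7) x) − 5 tanh(sqrt(7)·3) sinh(sqrt(7) x).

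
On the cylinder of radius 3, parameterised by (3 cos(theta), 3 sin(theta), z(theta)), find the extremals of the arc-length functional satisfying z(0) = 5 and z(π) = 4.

Parameterise the cylinder of radius R = 3 as
    r(θ) = (3 cos θ, 3 sin θ, z(θ)).
The arc-length element is
    ds = sqrt(9 + (dz/dθ)^2) dθ,
so the Lagrangian is L = sqrt(9 + z'^2).
L depends on z' only, not on z or θ, so ∂L/∂z = 0 and
    ∂L/∂z' = z' / sqrt(9 + z'^2).
The Euler-Lagrange equation gives
    d/dθ( z' / sqrt(9 + z'^2) ) = 0,
so z' is constant. Integrating once:
    z(θ) = a θ + b,
a helix on the cylinder (a straight line when the cylinder is unrolled). The constants a, b are determined by the endpoint conditions.
With endpoint conditions z(0) = 5 and z(π) = 4: from z(0) = b we get b = 5, and a·π + 5 = 4 gives a = -1/π, so
    z(θ) = (-1/π) θ + 5.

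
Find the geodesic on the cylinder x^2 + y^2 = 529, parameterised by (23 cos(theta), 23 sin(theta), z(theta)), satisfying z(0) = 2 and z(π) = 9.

Parameterise the cylinder of radius R = 23 as
    r(θ) = (23 cos θ, 23 sin θ, z(θ)).
The arc-length element is
    ds = sqrt(529 + (dz/dθ)^2) dθ,
so the Lagrangian is L = sqrt(529 + z'^2).
L depends on z' only, not on z or θ, so ∂L/∂z = 0 and
    ∂L/∂z' = z' / sqrt(529 + z'^2).
The Euler-Lagrange equation gives
    d/dθ( z' / sqrt(529 + z'^2) ) = 0,
so z' is constant. Integrating once:
    z(θ) = a θ + b,
a helix on the cylinder (a straight line when the cylinder is unrolled). The constants a, b are determined by the endpoint conditions.
With endpoint conditions z(0) = 2 and z(π) = 9: from z(0) = b we get b = 2, and a·π + 2 = 9 gives a = 7/π, so
    z(θ) = (7/π) θ + 2.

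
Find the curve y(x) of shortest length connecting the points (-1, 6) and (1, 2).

Arc-length functional: J[y] = ∫ sqrt(1 + (y')^2) dx.
Lagrangian L = sqrt(1 + (y')^2) has no explicit y dependence, so ∂L/∂y = 0 and the Euler-Lagrange equation gives
    d/dx( y' / sqrt(1 + (y')^2) ) = 0  ⇒  y' / sqrt(1 + (y')^2) = const.
Hence y' is constant, so y(x) is affine.
Fitting the endpoints (-1, 6) and (1, 2):
    slope m = (2 − 6) / (1 − (-1)) = -2,
    intercept c = 6 − m·(-1) = 4.
Extremal: y(x) = -2 x + 4.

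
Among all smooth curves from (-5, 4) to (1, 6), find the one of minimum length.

Arc-length functional: J[y] = ∫ sqrt(1 + (y')^2) dx.
Lagrangian L = sqrt(1 + (y')^2) has no explicit y dependence, so ∂L/∂y = 0 and the Euler-Lagrange equation gives
    d/dx( y' / sqrt(1 + (y')^2) ) = 0  ⇒  y' / sqrt(1 + (y')^2) = const.
Hence y' is constant, so y(x) is affine.
Fitting the endpoints (-5, 4) and (1, 6):
    slope m = (6 − 4) / (1 − (-5)) = 1/3,
    intercept c = 4 − m·(-5) = 17/3.
Extremal: y(x) = (1/3) x + 17/3.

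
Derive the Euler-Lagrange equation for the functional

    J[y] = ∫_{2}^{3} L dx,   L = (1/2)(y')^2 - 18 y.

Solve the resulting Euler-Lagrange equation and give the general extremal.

The Lagrangian is L = (1/2)(y')^2 - 18 y.
∂L/∂y = -18.
∂L/∂y' = y'.
The Euler-Lagrange equation d/dx(∂L/∂y') − ∂L/∂y = 0 becomes:
    y'' + 18 = 0
General solution: y(x) = -9 x^2 + A x + B, where A and B are arbitrary constants fixed by the endpoint conditions.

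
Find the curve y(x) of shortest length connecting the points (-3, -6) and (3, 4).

Arc-length functional: J[y] = ∫ sqrt(1 + (y')^2) dx.
Lagrangian L = sqrt(1 + (y')^2) has no explicit y dependence, so ∂L/∂y = 0 and the Euler-Lagrange equation gives
    d/dx( y' / sqrt(1 + (y')^2) ) = 0  ⇒  y' / sqrt(1 + (y')^2) = const.
Hence y' is constant, so y(x) is affine.
Fitting the endpoints (-3, -6) and (3, 4):
    slope m = (4 − (-6)) / (3 − (-3)) = 5/3,
    intercept c = (-6) − m·(-3) = -1.
Extremal: y(x) = (5/3) x - 1.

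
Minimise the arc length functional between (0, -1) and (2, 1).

Arc-length functional: J[y] = ∫ sqrt(1 + (y')^2) dx.
Lagrangian L = sqrt(1 + (y')^2) has no explicit y dependence, so ∂L/∂y = 0 and the Euler-Lagrange equation gives
    d/dx( y' / sqrt(1 + (y')^2) ) = 0  ⇒  y' / sqrt(1 + (y')^2) = const.
Hence y' is constant, so y(x) is affine.
Fitting the endpoints (0, -1) and (2, 1):
    slope m = (1 − (-1)) / (2 − 0) = 1,
    intercept c = (-1) − m·0 = -1.
Extremal: y(x) = x - 1.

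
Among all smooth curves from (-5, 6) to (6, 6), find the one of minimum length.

Arc-length functional: J[y] = ∫ sqrt(1 + (y')^2) dx.
Lagrangian L = sqrt(1 + (y')^2) has no explicit y dependence, so ∂L/∂y = 0 and the Euler-Lagrange equation gives
    d/dx( y' / sqrt(1 + (y')^2) ) = 0  ⇒  y' / sqrt(1 + (y')^2) = const.
Hence y' is constant, so y(x) is affine.
Fitting the endpoints (-5, 6) and (6, 6):
    slope m = (6 − 6) / (6 − (-5)) = 0,
    intercept c = 6 − m·(-5) = 6.
Extremal: y(x) = 6.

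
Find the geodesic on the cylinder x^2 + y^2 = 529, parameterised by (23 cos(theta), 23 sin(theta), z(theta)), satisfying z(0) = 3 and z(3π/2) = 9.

Parameterise the cylinder of radius R = 23 as
    r(θ) = (23 cos θ, 23 sin θ, z(θ)).
The arc-length element is
    ds = sqrt(529 + (dz/dθ)^2) dθ,
so the Lagrangian is L = sqrt(529 + z'^2).
L depends on z' only, not on z or θ, so ∂L/∂z = 0 and
    ∂L/∂z' = z' / sqrt(529 + z'^2).
The Euler-Lagrange equation gives
    d/dθ( z' / sqrt(529 + z'^2) ) = 0,
so z' is constant. Integrating once:
    z(θ) = a θ + b,
a helix on the cylinder (a straight line when the cylinder is unrolled). The constants a, b are determined by the endpoint conditions.
With endpoint conditions z(0) = 3 and z(3π/2) = 9: from z(0) = b we get b = 3, and a·3π/2 + 3 = 9 gives a = 4/π, so
    z(θ) = (4/π) θ + 3.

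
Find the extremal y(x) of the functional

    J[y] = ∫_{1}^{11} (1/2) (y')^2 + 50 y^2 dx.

The Lagrangian is L = (1/2) (y')^2 + 50 y^2.
Compute ∂L/∂y = 100y, ∂L/∂y' = y'.
The Euler-Lagrange equation d/dx(∂L/∂y') − ∂L/∂y = 0 reduces to
    y'' − 100 y = 0.
Its general solution is
    y(x) = A e^(10x) + B e^(−10x),
with A, B fixed by the endpoint conditions.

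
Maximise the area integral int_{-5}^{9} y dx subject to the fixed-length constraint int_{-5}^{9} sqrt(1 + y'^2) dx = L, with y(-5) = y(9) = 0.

Set up the augmented Lagrangian using a multiplier λ for the length constraint:
    F(y, y') = y − λ sqrt(1 + y'^2).
F has no explicit x dependence, so the Beltrami identity yields a first integral
    F − y' ∂F/∂y' = C.
Compute ∂F/∂y' = −λ y' / sqrt(1 + y'^2). Then
    y − λ sqrt(1 + y'^2) + λ y'^2 / sqrt(1 + y'^2) = C
    ⇒  y − λ / sqrt(1 + y'^2) = C.
Solving for y' and integrating gives
    (x − a)^2 + (y − b)^2 = λ^2,
a circular arc of radius λ. The constants a, b are determined by the endpoint conditions y(-5) = y(9) = 0, and λ is fixed implicitly by the length constraint
    ∫_{-5}^{9} sqrt(1 + y'^2) dx = L.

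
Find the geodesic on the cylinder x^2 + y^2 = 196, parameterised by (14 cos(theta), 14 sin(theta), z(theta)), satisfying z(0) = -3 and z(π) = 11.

Parameterise the cylinder of radius R = 14 as
    r(θ) = (14 cos θ, 14 sin θ, z(θ)).
The arc-length element is
    ds = sqrt(196 + (dz/dθ)^2) dθ,
so the Lagrangian is L = sqrt(196 + z'^2).
L depends on z' only, not on z or θ, so ∂L/∂z = 0 and
    ∂L/∂z' = z' / sqrt(196 + z'^2).
The Euler-Lagrange equation gives
    d/dθ( z' / sqrt(196 + z'^2) ) = 0,
so z' is constant. Integrating once:
    z(θ) = a θ + b,
a helix on the cylinder (a straight line when the cylinder is unrolled). The constants a, b are determined by the endpoint conditions.
With endpoint conditions z(0) = -3 and z(π) = 11: from z(0) = b we get b = -3, and a·π + -3 = 11 gives a = 14/π, so
    z(θ) = (14/π) θ − 3.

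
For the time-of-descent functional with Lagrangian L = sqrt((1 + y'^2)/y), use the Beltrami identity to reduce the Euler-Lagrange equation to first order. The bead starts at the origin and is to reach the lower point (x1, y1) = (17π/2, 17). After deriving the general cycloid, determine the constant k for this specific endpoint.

The Lagrangian L = sqrt((1 + y'^2) / y) has no explicit x dependence, so the Beltrami identity applies:
    L − y' ∂L/∂y' = C.
Compute ∂L/∂y' = y' / sqrt(y (1 + y'^2)).
Substitute:
    sqrt((1 + y'^2)/y) − y'·y' / sqrt(y (1 + y'^2))
    = (1 + y'^2) / sqrt(y (1 + y'^2)) − y'^2 / sqrt(y (1 + y'^2))
    = 1 / sqrt(y (1 + y'^2)) = C.
Squaring and rearranging gives the first integral
    y (1 + y'^2) = 1/C^2 =: k   (constant).
Solving this first-order ODE by the substitution
    y = (k/2)(1 − cos θ)
yields the cycloid parameterisation
    x(θ) = (k/2)(θ − sin θ),   y(θ) = (k/2)(1 − cos θ).
The constant k is fixed by the endpoint condition.
Now fit the given lower endpoint (x1, y1) = (17π/2, 17). At the bottom of the first arch (θ = π), the parametric equations give
    y(π) = (k/2)(1 − cos π) = k,
    x(π) = (k/2)(π − sin π) = kπ/2.
Matching y(π) = 17 gives k = 17, consistent with x(π) = 17π/2. Therefore the specific cycloid is
    x(θ) = (17/2)(θ − sin θ),   y(θ) = (17/2)(1 − cos θ).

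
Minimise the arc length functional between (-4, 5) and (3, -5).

Arc-length functional: J[y] = ∫ sqrt(1 + (y')^2) dx.
Lagrangian L = sqrt(1 + (y')^2) has no explicit y dependence, so ∂L/∂y = 0 and the Euler-Lagrange equation gives
    d/dx( y' / sqrt(1 + (y')^2) ) = 0  ⇒  y' / sqrt(1 + (y')^2) = const.
Hence y' is constant, so y(x) is affine.
Fitting the endpoints (-4, 5) and (3, -5):
    slope m = ((-5) − 5) / (3 − (-4)) = -10/7,
    intercept c = 5 − m·(-4) = -5/7.
Extremal: y(x) = (-10/7) x - 5/7.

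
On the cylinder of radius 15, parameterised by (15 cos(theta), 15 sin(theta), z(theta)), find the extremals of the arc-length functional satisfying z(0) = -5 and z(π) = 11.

Parameterise the cylinder of radius R = 15 as
    r(θ) = (15 cos θ, 15 sin θ, z(θ)).
The arc-length element is
    ds = sqrt(225 + (dz/dθ)^2) dθ,
so the Lagrangian is L = sqrt(225 + z'^2).
L depends on z' only, not on z or θ, so ∂L/∂z = 0 and
    ∂L/∂z' = z' / sqrt(225 + z'^2).
The Euler-Lagrange equation gives
    d/dθ( z' / sqrt(225 + z'^2) ) = 0,
so z' is constant. Integrating once:
    z(θ) = a θ + b,
a helix on the cylinder (a straight line when the cylinder is unrolled). The constants a, b are determined by the endpoint conditions.
With endpoint conditions z(0) = -5 and z(π) = 11: from z(0) = b we get b = -5, and a·π + -5 = 11 gives a = 16/π, so
    z(θ) = (16/π) θ − 5.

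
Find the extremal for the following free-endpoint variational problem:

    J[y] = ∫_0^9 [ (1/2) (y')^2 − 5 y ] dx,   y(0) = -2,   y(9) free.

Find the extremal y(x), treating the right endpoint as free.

The Lagrangian L = (1/2) (y')^2 − 5 y gives
    ∂L/∂y = −5,   ∂L/∂y' = y'.
Euler-Lagrange: d/dx(y') − (−5) = 0, i.e. y'' + 5 = 0, so
    y(x) = −(5/2) x^2 + C1 x + C2.
Fixed left endpoint y(0) = -2 ⇒ C2 = -2.
The right endpoint x = 9 is free, so the natural (transversality) condition is ∂L/∂y' |_{x=9} = 0, i.e. y'(9) = 0.
Compute y'(x) = −5 x + C1, so y'(9) = −45 + C1 = 0 ⇒ C1 = 45.
Therefore the extremal is
    y(x) = −(5/2) x^2 + 45 x − 2.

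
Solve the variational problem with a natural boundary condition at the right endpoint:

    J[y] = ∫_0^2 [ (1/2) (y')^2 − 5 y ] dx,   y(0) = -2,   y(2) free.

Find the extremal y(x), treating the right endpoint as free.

The Lagrangian L = (1/2) (y')^2 − 5 y gives
    ∂L/∂y = −5,   ∂L/∂y' = y'.
Euler-Lagrange: d/dx(y') − (−5) = 0, i.e. y'' + 5 = 0, so
    y(x) = −(5/2) x^2 + C1 x + C2.
Fixed left endpoint y(0) = -2 ⇒ C2 = -2.
The right endpoint x = 2 is free, so the natural (transversality) condition is ∂L/∂y' |_{x=2} = 0, i.e. y'(2) = 0.
Compute y'(x) = −5 x + C1, so y'(2) = −10 + C1 = 0 ⇒ C1 = 10.
Therefore the extremal is
    y(x) = −(5/2) x^2 + 10 x − 2.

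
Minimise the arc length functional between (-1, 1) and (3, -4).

Arc-length functional: J[y] = ∫ sqrt(1 + (y')^2) dx.
Lagrangian L = sqrt(1 + (y')^2) has no explicit y dependence, so ∂L/∂y = 0 and the Euler-Lagrange equation gives
    d/dx( y' / sqrt(1 + (y')^2) ) = 0  ⇒  y' / sqrt(1 + (y')^2) = const.
Hence y' is constant, so y(x) is affine.
Fitting the endpoints (-1, 1) and (3, -4):
    slope m = ((-4) − 1) / (3 − (-1)) = -5/4,
    intercept c = 1 − m·(-1) = -1/4.
Extremal: y(x) = (-5/4) x - 1/4.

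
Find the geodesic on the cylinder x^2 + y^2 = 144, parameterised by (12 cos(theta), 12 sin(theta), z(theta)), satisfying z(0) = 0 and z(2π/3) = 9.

Parameterise the cylinder of radius R = 12 as
    r(θ) = (12 cos θ, 12 sin θ, z(θ)).
The arc-length element is
    ds = sqrt(144 + (dz/dθ)^2) dθ,
so the Lagrangian is L = sqrt(144 + z'^2).
L depends on z' only, not on z or θ, so ∂L/∂z = 0 and
    ∂L/∂z' = z' / sqrt(144 + z'^2).
The Euler-Lagrange equation gives
    d/dθ( z' / sqrt(144 + z'^2) ) = 0,
so z' is constant. Integrating once:
    z(θ) = a θ + b,
a helix on the cylinder (a straight line when the cylinder is unrolled). The constants a, b are determined by the endpoint conditions.
With endpoint conditions z(0) = 0 and z(2π/3) = 9: from z(0) = b we get b = 0, and a·2π/3 + 0 = 9 gives a = 27/(2π), so
    z(θ) = (27/(2π)) θ.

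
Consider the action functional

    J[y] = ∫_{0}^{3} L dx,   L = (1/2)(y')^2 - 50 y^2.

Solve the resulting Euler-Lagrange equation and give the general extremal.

The Lagrangian is L = (1/2)(y')^2 - 50 y^2.
∂L/∂y = -100y.
∂L/∂y' = y'.
The Euler-Lagrange equation d/dx(∂L/∂y') − ∂L/∂y = 0 becomes:
    y'' + 100 y = 0
General solution: y(x) = A sin(10x) + B cos(10x), where A and B are arbitrary constants fixed by the endpoint conditions.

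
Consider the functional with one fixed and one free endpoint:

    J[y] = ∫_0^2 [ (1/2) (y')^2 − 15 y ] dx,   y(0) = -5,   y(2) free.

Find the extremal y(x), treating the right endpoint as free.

The Lagrangian L = (1/2) (y')^2 − 15 y gives
    ∂L/∂y = −15,   ∂L/∂y' = y'.
Euler-Lagrange: d/dx(y') − (−15) = 0, i.e. y'' + 15 = 0, so
    y(x) = −(15/2) x^2 + C1 x + C2.
Fixed left endpoint y(0) = -5 ⇒ C2 = -5.
The right endpoint x = 2 is free, so the natural (transversality) condition is ∂L/∂y' |_{x=2} = 0, i.e. y'(2) = 0.
Compute y'(x) = −15 x + C1, so y'(2) = −30 + C1 = 0 ⇒ C1 = 30.
Therefore the extremal is
    y(x) = −(15/2) x^2 + 30 x − 5.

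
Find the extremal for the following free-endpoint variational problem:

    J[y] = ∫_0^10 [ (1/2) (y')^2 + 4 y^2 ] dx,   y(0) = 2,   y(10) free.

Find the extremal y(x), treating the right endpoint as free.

The Lagrangian L = (1/2) (y')^2 + 4 y^2 gives
    ∂L/∂y = 8 y,   ∂L/∂y' = y'.
Euler-Lagrange: y'' − 8 y = 0.
With k = sqrt(8), the general solution is
    y(x) = A cosh(sqrt(8) x) + B sinh(sqrt(8) x).
Fixed left endpoint y(0) = 2 ⇒ A = 2.
The right endpoint x = 10 is free, so the natural (transversality) condition is ∂L/∂y' |_{x=10} = 0, i.e. y'(10) = 0.
Compute y'(x) = A k sinh(k x) + B k cosh(k x), so
    y'(10) = A k sinh(k·10) + B k cosh(k·10) = 0
    ⇒ B = −A tanh(k·10) = − 2 tanh(sqrt(8)·10).
Therefore the extremal is
    y(x) = 2 cosh(sqrt(8) x) − 2 tanh(sqrt(8)·10) sinh(sqrt(8) x).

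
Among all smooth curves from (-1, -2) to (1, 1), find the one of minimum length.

Arc-length functional: J[y] = ∫ sqrt(1 + (y')^2) dx.
Lagrangian L = sqrt(1 + (y')^2) has no explicit y dependence, so ∂L/∂y = 0 and the Euler-Lagrange equation gives
    d/dx( y' / sqrt(1 + (y')^2) ) = 0  ⇒  y' / sqrt(1 + (y')^2) = const.
Hence y' is constant, so y(x) is affine.
Fitting the endpoints (-1, -2) and (1, 1):
    slope m = (1 − (-2)) / (1 − (-1)) = 3/2,
    intercept c = (-2) − m·(-1) = -1/2.
Extremal: y(x) = (3/2) x - 1/2.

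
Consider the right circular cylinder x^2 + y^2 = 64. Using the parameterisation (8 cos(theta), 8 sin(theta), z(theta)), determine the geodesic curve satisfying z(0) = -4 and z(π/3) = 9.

Parameterise the cylinder of radius R = 8 as
    r(θ) = (8 cos θ, 8 sin θ, z(θ)).
The arc-length element is
    ds = sqrt(64 + (dz/dθ)^2) dθ,
so the Lagrangian is L = sqrt(64 + z'^2).
L depends on z' only, not on z or θ, so ∂L/∂z = 0 and
    ∂L/∂z' = z' / sqrt(64 + z'^2).
The Euler-Lagrange equation gives
    d/dθ( z' / sqrt(64 + z'^2) ) = 0,
so z' is constant. Integrating once:
    z(θ) = a θ + b,
a helix on the cylinder (a straight line when the cylinder is unrolled). The constants a, b are determined by the endpoint conditions.
With endpoint conditions z(0) = -4 and z(π/3) = 9: from z(0) = b we get b = -4, and a·π/3 + -4 = 9 gives a = 39/π, so
    z(θ) = (39/π) θ − 4.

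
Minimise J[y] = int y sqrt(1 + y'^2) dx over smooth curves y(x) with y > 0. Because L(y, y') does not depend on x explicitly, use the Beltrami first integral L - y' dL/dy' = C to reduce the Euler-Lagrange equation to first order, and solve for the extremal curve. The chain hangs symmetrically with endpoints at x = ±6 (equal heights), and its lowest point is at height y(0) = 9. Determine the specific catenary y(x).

The Lagrangian L(y, y') = y sqrt(1 + y'^2) has no explicit x dependence, so the Beltrami identity applies:
    L − y' ∂L/∂y' = C.
Compute ∂L/∂y' = y · y' / sqrt(1 + y'^2). Then
    L − y' ∂L/∂y'
    = y sqrt(1 + y'^2) − y · y'^2 / sqrt(1 + y'^2)
    = y (1 + y'^2 − y'^2) / sqrt(1 + y'^2)
    = y / sqrt(1 + y'^2) = C.
Squaring gives y^2 = C^2 (1 + y'^2), i.e.
    y'^2 = y^2 / C^2 − 1.
Separating variables,
    dy / sqrt(y^2 − C^2) = dx / C,
and integrating gives arccosh(y / C) = (x − a)/C, so
    y(x) = C cosh((x − a)/C),
the catenary. The constants C and a are fixed by the two endpoint conditions (and, for the hanging-chain problem, the length constraint selects C).
Now fit the given data. The endpoints x = ±6 are symmetric at equal height, so the catenary is even about its minimum: a = 0 and y(x) = C cosh(x/C). The lowest point is y(0) = C cosh(0) = C, and we are told y(0) = 9, so C = 9. Therefore
    y(x) = 9 cosh(x/9),
and at the endpoints
    y(±6) = 9 cosh(6/9).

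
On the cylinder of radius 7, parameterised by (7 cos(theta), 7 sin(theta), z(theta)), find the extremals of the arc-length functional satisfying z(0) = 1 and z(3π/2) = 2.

Parameterise the cylinder of radius R = 7 as
    r(θ) = (7 cos θ, 7 sin θ, z(θ)).
The arc-length element is
    ds = sqrt(49 + (dz/dθ)^2) dθ,
so the Lagrangian is L = sqrt(49 + z'^2).
L depends on z' only, not on z or θ, so ∂L/∂z = 0 and
    ∂L/∂z' = z' / sqrt(49 + z'^2).
The Euler-Lagrange equation gives
    d/dθ( z' / sqrt(49 + z'^2) ) = 0,
so z' is constant. Integrating once:
    z(θ) = a θ + b,
a helix on the cylinder (a straight line when the cylinder is unrolled). The constants a, b are determined by the endpoint conditions.
With endpoint conditions z(0) = 1 and z(3π/2) = 2: from z(0) = b we get b = 1, and a·3π/2 + 1 = 2 gives a = 2/(3π), so
    z(θ) = (2/(3π)) θ + 1.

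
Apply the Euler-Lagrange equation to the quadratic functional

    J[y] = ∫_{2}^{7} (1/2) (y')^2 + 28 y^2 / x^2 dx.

The Lagrangian is L = (1/2) (y')^2 + 28 y^2 / x^2.
Compute ∂L/∂y = 56y/x^2, ∂L/∂y' = y'.
The Euler-Lagrange equation d/dx(∂L/∂y') − ∂L/∂y = 0 reduces to
    y'' − 56/x^2 · y = 0  (x > 0).
Its general solution is
    y(x) = A x^8 + B x^(-7),
with A, B fixed by the endpoint conditions.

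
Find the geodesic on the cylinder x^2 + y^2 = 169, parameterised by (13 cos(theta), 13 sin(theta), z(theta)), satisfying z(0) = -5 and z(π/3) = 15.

Parameterise the cylinder of radius R = 13 as
    r(θ) = (13 cos θ, 13 sin θ, z(θ)).
The arc-length element is
    ds = sqrt(169 + (dz/dθ)^2) dθ,
so the Lagrangian is L = sqrt(169 + z'^2).
L depends on z' only, not on z or θ, so ∂L/∂z = 0 and
    ∂L/∂z' = z' / sqrt(169 + z'^2).
The Euler-Lagrange equation gives
    d/dθ( z' / sqrt(169 + z'^2) ) = 0,
so z' is constant. Integrating once:
    z(θ) = a θ + b,
a helix on the cylinder (a straight line when the cylinder is unrolled). The constants a, b are determined by the endpoint conditions.
With endpoint conditions z(0) = -5 and z(π/3) = 15: from z(0) = b we get b = -5, and a·π/3 + -5 = 15 gives a = 60/π, so
    z(θ) = (60/π) θ − 5.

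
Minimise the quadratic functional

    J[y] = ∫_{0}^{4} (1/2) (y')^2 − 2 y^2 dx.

The Lagrangian is L = (1/2) (y')^2 − 2 y^2.
Compute ∂L/∂y = -4y, ∂L/∂y' = y'.
The Euler-Lagrange equation d/dx(∂L/∂y') − ∂L/∂y = 0 reduces to
    y'' + 4 y = 0.
Its general solution is
    y(x) = A sin(2x) + B cos(2x),
with A, B fixed by the endpoint conditions.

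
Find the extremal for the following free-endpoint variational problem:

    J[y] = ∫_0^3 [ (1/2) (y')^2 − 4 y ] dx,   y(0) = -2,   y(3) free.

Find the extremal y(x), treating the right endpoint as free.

The Lagrangian L = (1/2) (y')^2 − 4 y gives
    ∂L/∂y = −4,   ∂L/∂y' = y'.
Euler-Lagrange: d/dx(y') − (−4) = 0, i.e. y'' + 4 = 0, so
    y(x) = −(4/2) x^2 + C1 x + C2.
Fixed left endpoint y(0) = -2 ⇒ C2 = -2.
The right endpoint x = 3 is free, so the natural (transversality) condition is ∂L/∂y' |_{x=3} = 0, i.e. y'(3) = 0.
Compute y'(x) = −4 x + C1, so y'(3) = −12 + C1 = 0 ⇒ C1 = 12.
Therefore the extremal is
    y(x) = −2 x^2 + 12 x − 2.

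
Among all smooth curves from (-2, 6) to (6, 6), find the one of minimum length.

Arc-length functional: J[y] = ∫ sqrt(1 + (y')^2) dx.
Lagrangian L = sqrt(1 + (y')^2) has no explicit y dependence, so ∂L/∂y = 0 and the Euler-Lagrange equation gives
    d/dx( y' / sqrt(1 + (y')^2) ) = 0  ⇒  y' / sqrt(1 + (y')^2) = const.
Hence y' is constant, so y(x) is affine.
Fitting the endpoints (-2, 6) and (6, 6):
    slope m = (6 − 6) / (6 − (-2)) = 0,
    intercept c = 6 − m·(-2) = 6.
Extremal: y(x) = 6.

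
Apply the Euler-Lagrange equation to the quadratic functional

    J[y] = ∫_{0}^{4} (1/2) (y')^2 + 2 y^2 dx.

The Lagrangian is L = (1/2) (y')^2 + 2 y^2.
Compute ∂L/∂y = 4y, ∂L/∂y' = y'.
The Euler-Lagrange equation d/dx(∂L/∂y') − ∂L/∂y = 0 reduces to
    y'' − 4 y = 0.
Its general solution is
    y(x) = A e^(2x) + B e^(−2x),
with A, B fixed by the endpoint conditions.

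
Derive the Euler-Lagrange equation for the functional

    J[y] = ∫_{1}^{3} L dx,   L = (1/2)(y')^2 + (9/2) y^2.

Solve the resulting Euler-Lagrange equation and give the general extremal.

The Lagrangian is L = (1/2)(y')^2 + (9/2) y^2.
∂L/∂y = 9y.
∂L/∂y' = y'.
The Euler-Lagrange equation d/dx(∂L/∂y') − ∂L/∂y = 0 becomes:
    y'' - 9 y = 0
General solution: y(x) = A e^(3x) + B e^(-3x), where A and B are arbitrary constants fixed by the endpoint conditions.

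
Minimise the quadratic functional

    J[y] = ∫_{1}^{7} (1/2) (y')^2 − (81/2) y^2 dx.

The Lagrangian is L = (1/2) (y')^2 − (81/2) y^2.
Compute ∂L/∂y = -81y, ∂L/∂y' = y'.
The Euler-Lagrange equation d/dx(∂L/∂y') − ∂L/∂y = 0 reduces to
    y'' + 81 y = 0.
Its general solution is
    y(x) = A sin(9x) + B cos(9x),
with A, B fixed by the endpoint conditions.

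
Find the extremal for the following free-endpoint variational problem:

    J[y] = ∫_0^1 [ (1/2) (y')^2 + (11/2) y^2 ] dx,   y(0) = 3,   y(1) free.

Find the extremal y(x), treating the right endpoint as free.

The Lagrangian L = (1/2) (y')^2 + (11/2) y^2 gives
    ∂L/∂y = 11 y,   ∂L/∂y' = y'.
Euler-Lagrange: y'' − 11 y = 0.
With k = sqrt(11), the general solution is
    y(x) = A cosh(sqrt(11) x) + B sinh(sqrt(11) x).
Fixed left endpoint y(0) = 3 ⇒ A = 3.
The right endpoint x = 1 is free, so the natural (transversality) condition is ∂L/∂y' |_{x=1} = 0, i.e. y'(1) = 0.
Compute y'(x) = A k sinh(k x) + B k cosh(k x), so
    y'(1) = A k sinh(k·1) + B k cosh(k·1) = 0
    ⇒ B = −A tanh(k·1) = − 3 tanh(sqrt(11)·1).
Therefore the extremal is
    y(x) = 3 cosh(sqrt(11) x) − 3 tanh(sqrt(11)·1) sinh(sqrt(11) x).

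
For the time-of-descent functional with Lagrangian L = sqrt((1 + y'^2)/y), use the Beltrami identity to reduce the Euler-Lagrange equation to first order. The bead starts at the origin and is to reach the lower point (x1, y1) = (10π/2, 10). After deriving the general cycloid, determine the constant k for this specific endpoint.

The Lagrangian L = sqrt((1 + y'^2) / y) has no explicit x dependence, so the Beltrami identity applies:
    L − y' ∂L/∂y' = C.
Compute ∂L/∂y' = y' / sqrt(y (1 + y'^2)).
Substitute:
    sqrt((1 + y'^2)/y) − y'·y' / sqrt(y (1 + y'^2))
    = (1 + y'^2) / sqrt(y (1 + y'^2)) − y'^2 / sqrt(y (1 + y'^2))
    = 1 / sqrt(y (1 + y'^2)) = C.
Squaring and rearranging gives the first integral
    y (1 + y'^2) = 1/C^2 =: k   (constant).
Solving this first-order ODE by the substitution
    y = (k/2)(1 − cos θ)
yields the cycloid parameterisation
    x(θ) = (k/2)(θ − sin θ),   y(θ) = (k/2)(1 − cos θ).
The constant k is fixed by the endpoint condition.
Now fit the given lower endpoint (x1, y1) = (10π/2, 10). At the bottom of the first arch (θ = π), the parametric equations give
    y(π) = (k/2)(1 − cos π) = k,
    x(π) = (k/2)(π − sin π) = kπ/2.
Matching y(π) = 10 gives k = 10, consistent with x(π) = 10π/2. Therefore the specific cycloid is
    x(θ) = (10/2)(θ − sin θ),   y(θ) = (10/2)(1 − cos θ).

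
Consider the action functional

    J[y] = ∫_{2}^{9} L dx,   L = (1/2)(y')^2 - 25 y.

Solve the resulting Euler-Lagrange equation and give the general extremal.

The Lagrangian is L = (1/2)(y')^2 - 25 y.
∂L/∂y = -25.
∂L/∂y' = y'.
The Euler-Lagrange equation d/dx(∂L/∂y') − ∂L/∂y = 0 becomes:
    y'' + 25 = 0
General solution: y(x) = -(25/2) x^2 + A x + B, where A and B are arbitrary constants fixed by the endpoint conditions.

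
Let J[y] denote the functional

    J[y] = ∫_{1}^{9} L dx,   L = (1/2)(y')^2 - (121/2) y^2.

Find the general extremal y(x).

The Lagrangian is L = (1/2)(y')^2 - (121/2) y^2.
∂L/∂y = -121y.
∂L/∂y' = y'.
The Euler-Lagrange equation d/dx(∂L/∂y') − ∂L/∂y = 0 becomes:
    y'' + 121 y = 0
General solution: y(x) = A sin(11x) + B cos(11x), where A and B are arbitrary constants fixed by the endpoint conditions.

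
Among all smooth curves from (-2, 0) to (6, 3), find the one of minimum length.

Arc-length functional: J[y] = ∫ sqrt(1 + (y')^2) dx.
Lagrangian L = sqrt(1 + (y')^2) has no explicit y dependence, so ∂L/∂y = 0 and the Euler-Lagrange equation gives
    d/dx( y' / sqrt(1 + (y')^2) ) = 0  ⇒  y' / sqrt(1 + (y')^2) = const.
Hence y' is constant, so y(x) is affine.
Fitting the endpoints (-2, 0) and (6, 3):
    slope m = (3 − 0) / (6 − (-2)) = 3/8,
    intercept c = 0 − m·(-2) = 3/4.
Extremal: y(x) = (3/8) x + 3/4.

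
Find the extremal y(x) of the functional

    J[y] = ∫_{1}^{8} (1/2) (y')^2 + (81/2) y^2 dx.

The Lagrangian is L = (1/2) (y')^2 + (81/2) y^2.
Compute ∂L/∂y = 81y, ∂L/∂y' = y'.
The Euler-Lagrange equation d/dx(∂L/∂y') − ∂L/∂y = 0 reduces to
    y'' − 81 y = 0.
Its general solution is
    y(x) = A e^(9x) + B e^(−9x),
with A, B fixed by the endpoint conditions.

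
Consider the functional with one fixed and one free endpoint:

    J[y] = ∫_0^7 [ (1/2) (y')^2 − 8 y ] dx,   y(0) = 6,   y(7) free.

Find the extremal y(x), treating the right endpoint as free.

The Lagrangian L = (1/2) (y')^2 − 8 y gives
    ∂L/∂y = −8,   ∂L/∂y' = y'.
Euler-Lagrange: d/dx(y') − (−8) = 0, i.e. y'' + 8 = 0, so
    y(x) = −(8/2) x^2 + C1 x + C2.
Fixed left endpoint y(0) = 6 ⇒ C2 = 6.
The right endpoint x = 7 is free, so the natural (transversality) condition is ∂L/∂y' |_{x=7} = 0, i.e. y'(7) = 0.
Compute y'(x) = −8 x + C1, so y'(7) = −56 + C1 = 0 ⇒ C1 = 56.
Therefore the extremal is
    y(x) = −4 x^2 + 56 x + 6.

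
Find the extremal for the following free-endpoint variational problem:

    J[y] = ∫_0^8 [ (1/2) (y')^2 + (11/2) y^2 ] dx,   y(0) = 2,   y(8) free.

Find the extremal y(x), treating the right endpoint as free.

The Lagrangian L = (1/2) (y')^2 + (11/2) y^2 gives
    ∂L/∂y = 11 y,   ∂L/∂y' = y'.
Euler-Lagrange: y'' − 11 y = 0.
With k = sqrt(11), the general solution is
    y(x) = A cosh(sqrt(11) x) + B sinh(sqrt(11) x).
Fixed left endpoint y(0) = 2 ⇒ A = 2.
The right endpoint x = 8 is free, so the natural (transversality) condition is ∂L/∂y' |_{x=8} = 0, i.e. y'(8) = 0.
Compute y'(x) = A k sinh(k x) + B k cosh(k x), so
    y'(8) = A k sinh(k·8) + B k cosh(k·8) = 0
    ⇒ B = −A tanh(k·8) = − 2 tanh(sqrt(11)·8).
Therefore the extremal is
    y(x) = 2 cosh(sqrt(11) x) − 2 tanh(sqrt(11)·8) sinh(sqrt(11) x).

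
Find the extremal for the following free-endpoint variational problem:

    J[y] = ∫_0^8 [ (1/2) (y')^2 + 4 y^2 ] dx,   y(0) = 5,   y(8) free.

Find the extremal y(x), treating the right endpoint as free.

The Lagrangian L = (1/2) (y')^2 + 4 y^2 gives
    ∂L/∂y = 8 y,   ∂L/∂y' = y'.
Euler-Lagrange: y'' − 8 y = 0.
With k = sqrt(8), the general solution is
    y(x) = A cosh(sqrt(8) x) + B sinh(sqrt(8) x).
Fixed left endpoint y(0) = 5 ⇒ A = 5.
The right endpoint x = 8 is free, so the natural (transversality) condition is ∂L/∂y' |_{x=8} = 0, i.e. y'(8) = 0.
Compute y'(x) = A k sinh(k x) + B k cosh(k x), so
    y'(8) = A k sinh(k·8) + B k cosh(k·8) = 0
    ⇒ B = −A tanh(k·8) = − 5 tanh(sqrt(8)·8).
Therefore the extremal is
    y(x) = 5 cosh(sqrt(8) x) − 5 tanh(sqrt(8)·8) sinh(sqrt(8) x).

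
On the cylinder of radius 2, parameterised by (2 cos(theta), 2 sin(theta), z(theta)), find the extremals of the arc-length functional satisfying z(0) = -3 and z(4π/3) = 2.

Parameterise the cylinder of radius R = 2 as
    r(θ) = (2 cos θ, 2 sin θ, z(θ)).
The arc-length element is
    ds = sqrt(4 + (dz/dθ)^2) dθ,
so the Lagrangian is L = sqrt(4 + z'^2).
L depends on z' only, not on z or θ, so ∂L/∂z = 0 and
    ∂L/∂z' = z' / sqrt(4 + z'^2).
The Euler-Lagrange equation gives
    d/dθ( z' / sqrt(4 + z'^2) ) = 0,
so z' is constant. Integrating once:
    z(θ) = a θ + b,
a helix on the cylinder (a straight line when the cylinder is unrolled). The constants a, b are determined by the endpoint conditions.
With endpoint conditions z(0) = -3 and z(4π/3) = 2: from z(0) = b we get b = -3, and a·4π/3 + -3 = 2 gives a = 15/(4π), so
    z(θ) = (15/(4π)) θ − 3.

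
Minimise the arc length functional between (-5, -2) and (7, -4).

Arc-length functional: J[y] = ∫ sqrt(1 + (y')^2) dx.
Lagrangian L = sqrt(1 + (y')^2) has no explicit y dependence, so ∂L/∂y = 0 and the Euler-Lagrange equation gives
    d/dx( y' / sqrt(1 + (y')^2) ) = 0  ⇒  y' / sqrt(1 + (y')^2) = const.
Hence y' is constant, so y(x) is affine.
Fitting the endpoints (-5, -2) and (7, -4):
    slope m = ((-4) − (-2)) / (7 − (-5)) = -1/6,
    intercept c = (-2) − m·(-5) = -17/6.
Extremal: y(x) = (-1/6) x - 17/6.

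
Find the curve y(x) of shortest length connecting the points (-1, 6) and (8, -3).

Arc-length functional: J[y] = ∫ sqrt(1 + (y')^2) dx.
Lagrangian L = sqrt(1 + (y')^2) has no explicit y dependence, so ∂L/∂y = 0 and the Euler-Lagrange equation gives
    d/dx( y' / sqrt(1 + (y')^2) ) = 0  ⇒  y' / sqrt(1 + (y')^2) = const.
Hence y' is constant, so y(x) is affine.
Fitting the endpoints (-1, 6) and (8, -3):
    slope m = ((-3) − 6) / (8 − (-1)) = -1,
    intercept c = 6 − m·(-1) = 5.
Extremal: y(x) = -x + 5.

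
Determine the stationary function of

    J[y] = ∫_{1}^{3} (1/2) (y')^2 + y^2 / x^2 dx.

The Lagrangian is L = (1/2) (y')^2 + y^2 / x^2.
Compute ∂L/∂y = 2y/x^2, ∂L/∂y' = y'.
The Euler-Lagrange equation d/dx(∂L/∂y') − ∂L/∂y = 0 reduces to
    y'' − 2/x^2 · y = 0  (x > 0).
Its general solution is
    y(x) = A x^2 + B / x,
with A, B fixed by the endpoint conditions.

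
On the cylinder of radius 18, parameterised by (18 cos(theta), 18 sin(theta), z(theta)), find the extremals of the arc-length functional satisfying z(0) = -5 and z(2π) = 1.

Parameterise the cylinder of radius R = 18 as
    r(θ) = (18 cos θ, 18 sin θ, z(θ)).
The arc-length element is
    ds = sqrt(324 + (dz/dθ)^2) dθ,
so the Lagrangian is L = sqrt(324 + z'^2).
L depends on z' only, not on z or θ, so ∂L/∂z = 0 and
    ∂L/∂z' = z' / sqrt(324 + z'^2).
The Euler-Lagrange equation gives
    d/dθ( z' / sqrt(324 + z'^2) ) = 0,
so z' is constant. Integrating once:
    z(θ) = a θ + b,
a helix on the cylinder (a straight line when the cylinder is unrolled). The constants a, b are determined by the endpoint conditions.
With endpoint conditions z(0) = -5 and z(2π) = 1: from z(0) = b we get b = -5, and a·2π + -5 = 1 gives a = 3/π, so
    z(θ) = (3/π) θ − 5.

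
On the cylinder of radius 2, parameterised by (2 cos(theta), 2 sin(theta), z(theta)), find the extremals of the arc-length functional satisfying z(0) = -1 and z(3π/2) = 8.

Parameterise the cylinder of radius R = 2 as
    r(θ) = (2 cos θ, 2 sin θ, z(θ)).
The arc-length element is
    ds = sqrt(4 + (dz/dθ)^2) dθ,
so the Lagrangian is L = sqrt(4 + z'^2).
L depends on z' only, not on z or θ, so ∂L/∂z = 0 and
    ∂L/∂z' = z' / sqrt(4 + z'^2).
The Euler-Lagrange equation gives
    d/dθ( z' / sqrt(4 + z'^2) ) = 0,
so z' is constant. Integrating once:
    z(θ) = a θ + b,
a helix on the cylinder (a straight line when the cylinder is unrolled). The constants a, b are determined by the endpoint conditions.
With endpoint conditions z(0) = -1 and z(3π/2) = 8: from z(0) = b we get b = -1, and a·3π/2 + -1 = 8 gives a = 6/π, so
    z(θ) = (6/π) θ − 1.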